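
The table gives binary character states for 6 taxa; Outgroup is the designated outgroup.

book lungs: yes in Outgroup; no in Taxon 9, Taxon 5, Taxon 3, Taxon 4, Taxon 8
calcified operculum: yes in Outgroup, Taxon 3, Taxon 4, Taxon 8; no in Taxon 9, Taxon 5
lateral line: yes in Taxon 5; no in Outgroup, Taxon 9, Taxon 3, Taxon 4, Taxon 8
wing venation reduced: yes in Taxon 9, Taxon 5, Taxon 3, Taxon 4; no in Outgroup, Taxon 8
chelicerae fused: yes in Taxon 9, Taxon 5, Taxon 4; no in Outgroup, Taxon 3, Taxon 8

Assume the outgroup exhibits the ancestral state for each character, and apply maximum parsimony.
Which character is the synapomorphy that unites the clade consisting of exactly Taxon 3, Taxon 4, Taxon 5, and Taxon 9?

Character polarity is set by the outgroup: the derived state is whichever differs from the outgroup's state, so for book lungs, calcified operculum the derived state is 'no', and for the remaining characters it is 'yes'.
All ingroup taxa share the derived state 'no' for book lungs; it defines the ingroup but does not resolve relationships within it.
Only Taxon 5 and Taxon 9 show the derived state 'no' for calcified operculum, supporting them as a clade.
lateral line (derived state 'yes') is unique to Taxon 5 (autapomorphy; uninformative for grouping).
Only Taxon 3, Taxon 4, Taxon 5, and Taxon 9 show the derived state 'yes' for wing venation reduced, supporting them as a clade.
chelicerae fused (derived state 'yes') is shared by Taxon 4, Taxon 5, and Taxon 9 — a synapomorphy uniting that clade.
Most parsimonious ingroup topology: ((((Taxon 9,Taxon 5),Taxon 4),Taxon 3),Taxon 8).
The clade {Taxon 3, Taxon 4, Taxon 5, Taxon 9} is supported by wing venation reduced: its derived state 'yes' occurs in exactly those taxa and in no other taxon (including the outgroup).

wing venation reduced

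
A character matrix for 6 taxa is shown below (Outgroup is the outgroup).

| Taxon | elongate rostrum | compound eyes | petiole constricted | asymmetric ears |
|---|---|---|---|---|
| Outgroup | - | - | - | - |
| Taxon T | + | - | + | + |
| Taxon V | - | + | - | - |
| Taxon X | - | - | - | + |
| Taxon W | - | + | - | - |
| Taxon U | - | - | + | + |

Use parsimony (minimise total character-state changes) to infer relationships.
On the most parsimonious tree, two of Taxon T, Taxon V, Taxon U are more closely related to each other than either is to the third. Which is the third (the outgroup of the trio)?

The outgroup has state '-' for every character, so '+' is the derived state throughout.
elongate rostrum: derived state '+' in Taxon T only — an autapomorphy, so it tells us nothing about relationships among taxa.
Only Taxon V and Taxon W show the derived state '+' for compound eyes, supporting them as a clade.
petiole constricted: derived state '+' in Taxon T and Taxon U only — synapomorphy for {Taxon T, Taxon U}.
Only Taxon T, Taxon U, and Taxon X show the derived state '+' for asymmetric ears, supporting them as a clade.
Most parsimonious ingroup topology: (((Taxon T,Taxon U),Taxon X),(Taxon V,Taxon W)).
Taxon U and Taxon T share a more recent common ancestor with each other than either does with Taxon V, so Taxon V is the least closely related of the three.

Taxon V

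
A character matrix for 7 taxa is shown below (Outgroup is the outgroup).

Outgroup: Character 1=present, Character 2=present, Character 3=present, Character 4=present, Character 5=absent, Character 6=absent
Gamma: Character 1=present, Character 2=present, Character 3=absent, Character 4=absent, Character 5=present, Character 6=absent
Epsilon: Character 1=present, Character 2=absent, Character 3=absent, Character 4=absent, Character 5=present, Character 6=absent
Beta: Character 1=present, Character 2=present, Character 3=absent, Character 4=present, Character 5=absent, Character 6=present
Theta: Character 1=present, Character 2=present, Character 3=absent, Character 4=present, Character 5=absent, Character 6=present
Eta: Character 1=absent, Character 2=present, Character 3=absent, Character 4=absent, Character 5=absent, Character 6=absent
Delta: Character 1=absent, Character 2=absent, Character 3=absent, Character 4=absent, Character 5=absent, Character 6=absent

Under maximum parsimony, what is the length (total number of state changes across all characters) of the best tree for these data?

7

Character polarity is set by the outgroup: the derived state is whichever differs from the outgroup's state, so for Character 1, Character 2, Character 3, Character 4 the derived state is 'absent', and for the remaining characters it is 'present'.
Character 1: derived state 'absent' in Delta and Eta only — synapomorphy for {Delta, Eta}.
Character 2 (state 'absent') occurs in Delta and Epsilon but conflicts with the nesting implied by the other characters — most parsimoniously interpreted as homoplasy.
Character 3 (derived state 'absent') is shared by all ingroup taxa — unites the whole ingroup.
Character 4: derived state 'absent' in Delta, Epsilon, Eta, and Gamma only — synapomorphy for {Delta, Epsilon, Eta, Gamma}.
Character 5 (derived state 'present') is shared by Epsilon and Gamma — a synapomorphy uniting that clade.
Character 6: derived state 'present' in Beta and Theta only — synapomorphy for {Beta, Theta}.
Most parsimonious ingroup topology: (((Gamma,Epsilon),(Eta,Delta)),(Beta,Theta)).
Changes per character on this tree: Character 1: 1; Character 2: 2; Character 3: 1; Character 4: 1; Character 5: 1; Character 6: 1.
Total = 7.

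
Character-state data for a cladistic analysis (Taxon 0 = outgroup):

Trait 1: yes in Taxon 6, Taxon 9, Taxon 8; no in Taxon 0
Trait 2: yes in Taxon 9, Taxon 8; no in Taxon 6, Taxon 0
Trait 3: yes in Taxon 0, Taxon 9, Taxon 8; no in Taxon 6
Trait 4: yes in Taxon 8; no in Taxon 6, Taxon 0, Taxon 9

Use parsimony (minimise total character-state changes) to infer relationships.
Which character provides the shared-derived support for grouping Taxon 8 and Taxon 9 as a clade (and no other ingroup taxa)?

Character polarity is set by the outgroup: the derived state is whichever differs from the outgroup's state, so for Trait 3 the derived state is 'no', and for the remaining characters it is 'yes'.
All ingroup taxa share the derived state 'yes' for Trait 1; it defines the ingroup but does not resolve relationships within it.
Trait 2 (derived state 'yes') is shared by Taxon 8 and Taxon 9 — a synapomorphy uniting that clade.
Trait 3: derived state 'no' in Taxon 6 only — an autapomorphy, so it tells us nothing about relationships among taxa.
Trait 4 (derived state 'yes') is unique to Taxon 8 (autapomorphy; uninformative for grouping).
Most parsimonious ingroup topology: (Taxon 6,(Taxon 9,Taxon 8)).
The clade {Taxon 8, Taxon 9} is supported by Trait 2: its derived state 'yes' occurs in exactly those taxa and in no other taxon (including the outgroup).

Trait 2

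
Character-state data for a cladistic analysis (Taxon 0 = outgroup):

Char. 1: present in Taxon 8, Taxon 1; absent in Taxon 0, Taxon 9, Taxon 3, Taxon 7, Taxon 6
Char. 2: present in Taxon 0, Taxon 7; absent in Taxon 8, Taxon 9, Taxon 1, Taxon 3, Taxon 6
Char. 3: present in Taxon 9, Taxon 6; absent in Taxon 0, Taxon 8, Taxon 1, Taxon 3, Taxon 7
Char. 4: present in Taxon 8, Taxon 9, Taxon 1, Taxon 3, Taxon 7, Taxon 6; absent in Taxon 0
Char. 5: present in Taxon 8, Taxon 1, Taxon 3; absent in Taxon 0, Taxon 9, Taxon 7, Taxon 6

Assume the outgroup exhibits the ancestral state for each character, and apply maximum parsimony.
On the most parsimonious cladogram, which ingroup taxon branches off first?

Taxon 7

Character polarity is set by the outgroup: the derived state is whichever differs from the outgroup's state, so for Char. 2 the derived state is 'absent', and for the remaining characters it is 'present'.
Char. 1: derived state 'present' in Taxon 1 and Taxon 8 only — synapomorphy for {Taxon 1, Taxon 8}.
Char. 2 (derived state 'absent') is shared by Taxon 1, Taxon 3, Taxon 6, Taxon 8, and Taxon 9 — a synapomorphy uniting that clade.
Char. 3 (derived state 'present') is shared by Taxon 6 and Taxon 9 — a synapomorphy uniting that clade.
Char. 4 (derived state 'present') is shared by all ingroup taxa — unites the whole ingroup.
Char. 5 (derived state 'present') is shared by Taxon 1, Taxon 3, and Taxon 8 — a synapomorphy uniting that clade.
Most parsimonious ingroup topology: ((((Taxon 8,Taxon 1),Taxon 3),(Taxon 9,Taxon 6)),Taxon 7).
Taxon 7 is sister to the clade containing all other ingroup taxa, so it is the earliest-diverging (most basal) ingroup lineage.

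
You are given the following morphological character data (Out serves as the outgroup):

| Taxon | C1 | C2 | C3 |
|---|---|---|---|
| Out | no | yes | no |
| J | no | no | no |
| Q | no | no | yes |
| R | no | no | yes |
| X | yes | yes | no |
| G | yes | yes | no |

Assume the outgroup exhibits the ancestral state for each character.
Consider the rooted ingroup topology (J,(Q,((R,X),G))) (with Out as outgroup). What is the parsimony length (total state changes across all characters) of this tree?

7

Map each character onto (J,(Q,((R,X),G))) (rooted by Out) and count the minimum state changes it requires (Fitch parsimony):
C1: 2; C2: 3; C3: 2.
Total tree length = 7.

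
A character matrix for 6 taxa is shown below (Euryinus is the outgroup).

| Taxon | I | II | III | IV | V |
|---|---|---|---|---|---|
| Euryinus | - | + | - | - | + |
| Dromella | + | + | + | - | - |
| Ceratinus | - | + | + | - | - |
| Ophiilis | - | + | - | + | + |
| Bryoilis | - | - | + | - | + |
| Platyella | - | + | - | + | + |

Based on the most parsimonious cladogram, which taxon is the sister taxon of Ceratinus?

Character polarity is set by the outgroup: the derived state is whichever differs from the outgroup's state, so for II, V the derived state is '-', and for the remaining characters it is '+'.
I: derived state '+' in Dromella only — an autapomorphy, so it tells us nothing about relationships among taxa.
II: derived state '-' in Bryoilis only — an autapomorphy, so it tells us nothing about relationships among taxa.
Only Bryoilis, Ceratinus, and Dromella show the derived state '+' for III, supporting them as a clade.
IV: derived state '+' in Ophiilis and Platyella only — synapomorphy for {Ophiilis, Platyella}.
Only Ceratinus and Dromella show the derived state '-' for V, supporting them as a clade.
Most parsimonious ingroup topology: (((Dromella,Ceratinus),Bryoilis),(Ophiilis,Platyella)).
Ceratinus and Dromella form a cherry on this tree, so they are sister taxa.

Dromella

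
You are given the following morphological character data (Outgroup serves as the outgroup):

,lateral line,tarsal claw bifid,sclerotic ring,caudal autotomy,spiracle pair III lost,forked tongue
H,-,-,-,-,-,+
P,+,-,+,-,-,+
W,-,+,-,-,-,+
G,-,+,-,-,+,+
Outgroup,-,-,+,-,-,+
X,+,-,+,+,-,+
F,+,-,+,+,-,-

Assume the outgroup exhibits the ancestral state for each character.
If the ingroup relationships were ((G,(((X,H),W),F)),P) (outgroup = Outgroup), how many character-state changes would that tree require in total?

Map each character onto ((G,(((X,H),W),F)),P) (rooted by Outgroup) and count the minimum state changes it requires (Fitch parsimony):
lateral line: 3; tarsal claw bifid: 2; sclerotic ring: 3; caudal autotomy: 2; spiracle pair III lost: 1; forked tongue: 1.
Total tree length = 12.

12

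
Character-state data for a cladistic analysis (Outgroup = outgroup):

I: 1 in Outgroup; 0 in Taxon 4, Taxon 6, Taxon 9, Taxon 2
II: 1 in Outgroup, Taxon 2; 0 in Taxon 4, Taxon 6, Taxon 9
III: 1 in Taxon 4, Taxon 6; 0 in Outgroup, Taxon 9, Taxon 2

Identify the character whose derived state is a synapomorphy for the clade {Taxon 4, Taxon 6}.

Character polarity is set by the outgroup: the derived state is whichever differs from the outgroup's state, so for I, II the derived state is '0', and for the remaining characters it is '1'.
All ingroup taxa share the derived state '0' for I; it defines the ingroup but does not resolve relationships within it.
II: derived state '0' in Taxon 4, Taxon 6, and Taxon 9 only — synapomorphy for {Taxon 4, Taxon 6, Taxon 9}.
Only Taxon 4 and Taxon 6 show the derived state '1' for III, supporting them as a clade.
Most parsimonious ingroup topology: (((Taxon 4,Taxon 6),Taxon 9),Taxon 2).
The clade {Taxon 4, Taxon 6} is supported by III: its derived state '1' occurs in exactly those taxa and in no other taxon (including the outgroup).

III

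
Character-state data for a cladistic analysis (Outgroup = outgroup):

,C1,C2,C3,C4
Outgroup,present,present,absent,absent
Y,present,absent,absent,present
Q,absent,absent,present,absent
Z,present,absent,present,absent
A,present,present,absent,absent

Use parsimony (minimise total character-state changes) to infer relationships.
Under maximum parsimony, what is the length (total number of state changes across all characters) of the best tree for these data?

4

Character polarity is set by the outgroup: the derived state is whichever differs from the outgroup's state, so for C1, C2 the derived state is 'absent', and for the remaining characters it is 'present'.
C1 (derived state 'absent') is unique to Q (autapomorphy; uninformative for grouping).
C2: derived state 'absent' in Q, Y, and Z only — synapomorphy for {Q, Y, Z}.
C3: derived state 'present' in Q and Z only — synapomorphy for {Q, Z}.
C4 (derived state 'present') is unique to Y (autapomorphy; uninformative for grouping).
Most parsimonious ingroup topology: ((Y,(Q,Z)),A).
Changes per character on this tree: C1: 1; C2: 1; C3: 1; C4: 1.
Total = 4.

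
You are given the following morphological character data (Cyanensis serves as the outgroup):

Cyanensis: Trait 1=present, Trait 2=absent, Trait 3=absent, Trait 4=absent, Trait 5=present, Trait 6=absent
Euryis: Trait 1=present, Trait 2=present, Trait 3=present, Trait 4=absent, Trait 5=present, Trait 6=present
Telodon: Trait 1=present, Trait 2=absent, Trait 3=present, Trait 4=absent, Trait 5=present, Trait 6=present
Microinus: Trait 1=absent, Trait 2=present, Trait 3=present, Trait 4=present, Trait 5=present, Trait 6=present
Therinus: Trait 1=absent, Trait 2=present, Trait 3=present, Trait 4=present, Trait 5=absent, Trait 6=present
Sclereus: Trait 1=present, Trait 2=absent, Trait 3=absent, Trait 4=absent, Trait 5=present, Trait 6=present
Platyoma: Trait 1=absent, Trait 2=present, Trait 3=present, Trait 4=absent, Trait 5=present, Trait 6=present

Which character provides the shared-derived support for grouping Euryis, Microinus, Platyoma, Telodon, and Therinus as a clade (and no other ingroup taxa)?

Character polarity is set by the outgroup: the derived state is whichever differs from the outgroup's state, so for Trait 1, Trait 5 the derived state is 'absent', and for the remaining characters it is 'present'.
Only Microinus, Platyoma, and Therinus show the derived state 'absent' for Trait 1, supporting them as a clade.
Trait 2 (derived state 'present') is shared by Euryis, Microinus, Platyoma, and Therinus — a synapomorphy uniting that clade.
Only Euryis, Microinus, Platyoma, Telodon, and Therinus show the derived state 'present' for Trait 3, supporting them as a clade.
Trait 4: derived state 'present' in Microinus and Therinus only — synapomorphy for {Microinus, Therinus}.
Trait 5: derived state 'absent' in Therinus only — an autapomorphy, so it tells us nothing about relationships among taxa.
Trait 6 (derived state 'present') is shared by all ingroup taxa — unites the whole ingroup.
Most parsimonious ingroup topology: (((Euryis,((Microinus,Therinus),Platyoma)),Telodon),Sclereus).
The clade {Euryis, Microinus, Platyoma, Telodon, Therinus} is supported by Trait 3: its derived state 'present' occurs in exactly those taxa and in no other taxon (including the outgroup).

Trait 3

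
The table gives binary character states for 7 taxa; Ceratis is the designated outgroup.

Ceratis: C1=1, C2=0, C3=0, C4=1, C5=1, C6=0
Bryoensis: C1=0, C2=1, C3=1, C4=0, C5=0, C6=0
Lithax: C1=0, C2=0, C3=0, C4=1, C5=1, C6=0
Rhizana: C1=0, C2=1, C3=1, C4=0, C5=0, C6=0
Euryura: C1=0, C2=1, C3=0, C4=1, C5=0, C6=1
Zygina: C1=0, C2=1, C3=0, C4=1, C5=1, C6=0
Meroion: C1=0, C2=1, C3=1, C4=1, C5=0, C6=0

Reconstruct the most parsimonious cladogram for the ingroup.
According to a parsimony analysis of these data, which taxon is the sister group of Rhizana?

Character polarity is set by the outgroup: the derived state is whichever differs from the outgroup's state, so for C1, C4, C5 the derived state is '0', and for the remaining characters it is '1'.
All ingroup taxa share the derived state '0' for C1; it defines the ingroup but does not resolve relationships within it.
C2 (derived state '1') is shared by Bryoensis, Euryura, Meroion, Rhizana, and Zygina — a synapomorphy uniting that clade.
C3: derived state '1' in Bryoensis, Meroion, and Rhizana only — synapomorphy for {Bryoensis, Meroion, Rhizana}.
C4 (derived state '0') is shared by Bryoensis and Rhizana — a synapomorphy uniting that clade.
C5 (derived state '0') is shared by Bryoensis, Euryura, Meroion, and Rhizana — a synapomorphy uniting that clade.
C6: derived state '1' in Euryura only — an autapomorphy, so it tells us nothing about relationships among taxa.
Most parsimonious ingroup topology: (((((Bryoensis,Rhizana),Meroion),Euryura),Zygina),Lithax).
Rhizana and Bryoensis form a cherry on this tree, so they are sister taxa.

Bryoensis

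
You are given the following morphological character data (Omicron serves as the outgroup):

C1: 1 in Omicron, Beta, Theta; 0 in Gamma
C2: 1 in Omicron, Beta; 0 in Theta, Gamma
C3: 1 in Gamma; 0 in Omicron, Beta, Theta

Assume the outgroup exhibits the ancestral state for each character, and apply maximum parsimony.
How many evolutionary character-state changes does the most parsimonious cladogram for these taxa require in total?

Character polarity is set by the outgroup: the derived state is whichever differs from the outgroup's state, so for C1, C2 the derived state is '0', and for the remaining characters it is '1'.
C1: derived state '0' in Gamma only — an autapomorphy, so it tells us nothing about relationships among taxa.
Only Gamma and Theta show the derived state '0' for C2, supporting them as a clade.
C3: derived state '1' in Gamma only — an autapomorphy, so it tells us nothing about relationships among taxa.
Most parsimonious ingroup topology: ((Gamma,Theta),Beta).
Changes per character on this tree: C1: 1; C2: 1; C3: 1.
Total = 3.

3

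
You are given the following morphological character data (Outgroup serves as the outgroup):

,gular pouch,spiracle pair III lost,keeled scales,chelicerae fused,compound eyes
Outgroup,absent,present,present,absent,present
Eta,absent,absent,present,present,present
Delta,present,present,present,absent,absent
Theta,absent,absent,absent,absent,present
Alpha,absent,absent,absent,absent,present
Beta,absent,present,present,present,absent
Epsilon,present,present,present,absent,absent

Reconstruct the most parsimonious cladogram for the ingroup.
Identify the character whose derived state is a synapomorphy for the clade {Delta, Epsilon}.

gular pouch

Character polarity is set by the outgroup: the derived state is whichever differs from the outgroup's state, so for spiracle pair III lost, keeled scales, compound eyes the derived state is 'absent', and for the remaining characters it is 'present'.
gular pouch: derived state 'present' in Delta and Epsilon only — synapomorphy for {Delta, Epsilon}.
spiracle pair III lost (derived state 'absent') is shared by Alpha, Eta, and Theta — a synapomorphy uniting that clade.
keeled scales (derived state 'absent') is shared by Alpha and Theta — a synapomorphy uniting that clade.
chelicerae fused (state 'present') occurs in Beta and Eta but conflicts with the nesting implied by the other characters — most parsimoniously interpreted as homoplasy.
compound eyes: derived state 'absent' in Beta, Delta, and Epsilon only — synapomorphy for {Beta, Delta, Epsilon}.
Most parsimonious ingroup topology: ((Eta,(Theta,Alpha)),((Delta,Epsilon),Beta)).
The clade {Delta, Epsilon} is supported by gular pouch: its derived state 'present' occurs in exactly those taxa and in no other taxon (including the outgroup).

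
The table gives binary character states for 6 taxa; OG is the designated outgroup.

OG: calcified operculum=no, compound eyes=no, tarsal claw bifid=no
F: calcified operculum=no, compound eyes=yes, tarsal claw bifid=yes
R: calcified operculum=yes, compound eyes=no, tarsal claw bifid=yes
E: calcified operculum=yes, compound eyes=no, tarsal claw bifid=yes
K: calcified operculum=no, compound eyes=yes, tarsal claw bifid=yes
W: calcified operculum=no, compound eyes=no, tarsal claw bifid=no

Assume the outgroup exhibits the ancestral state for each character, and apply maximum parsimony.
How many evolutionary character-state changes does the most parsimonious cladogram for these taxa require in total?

The outgroup has state 'no' for every character, so 'yes' is the derived state throughout.
calcified operculum (derived state 'yes') is shared by E and R — a synapomorphy uniting that clade.
Only F and K show the derived state 'yes' for compound eyes, supporting them as a clade.
tarsal claw bifid: derived state 'yes' in E, F, K, and R only — synapomorphy for {E, F, K, R}.
Most parsimonious ingroup topology: (((F,K),(R,E)),W).
Changes per character on this tree: calcified operculum: 1; compound eyes: 1; tarsal claw bifid: 1.
Total = 3.

3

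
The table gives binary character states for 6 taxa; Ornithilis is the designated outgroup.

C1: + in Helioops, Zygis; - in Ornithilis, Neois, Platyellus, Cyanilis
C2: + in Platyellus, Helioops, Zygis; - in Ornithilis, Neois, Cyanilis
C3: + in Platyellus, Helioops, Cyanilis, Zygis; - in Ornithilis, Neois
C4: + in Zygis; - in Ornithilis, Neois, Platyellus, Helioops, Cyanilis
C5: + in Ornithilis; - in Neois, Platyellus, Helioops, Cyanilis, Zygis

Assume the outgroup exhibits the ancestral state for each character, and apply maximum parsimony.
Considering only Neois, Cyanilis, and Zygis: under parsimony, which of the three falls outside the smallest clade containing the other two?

Character polarity is set by the outgroup: the derived state is whichever differs from the outgroup's state, so for C5 the derived state is '-', and for the remaining characters it is '+'.
C1: derived state '+' in Helioops and Zygis only — synapomorphy for {Helioops, Zygis}.
C2 (derived state '+') is shared by Helioops, Platyellus, and Zygis — a synapomorphy uniting that clade.
C3 (derived state '+') is shared by Cyanilis, Helioops, Platyellus, and Zygis — a synapomorphy uniting that clade.
C4 (derived state '+') is unique to Zygis (autapomorphy; uninformative for grouping).
All ingroup taxa share the derived state '-' for C5; it defines the ingroup but does not resolve relationships within it.
Most parsimonious ingroup topology: (Neois,((Platyellus,(Helioops,Zygis)),Cyanilis)).
Zygis and Cyanilis share a more recent common ancestor with each other than either does with Neois, so Neois is the least closely related of the three.

Neois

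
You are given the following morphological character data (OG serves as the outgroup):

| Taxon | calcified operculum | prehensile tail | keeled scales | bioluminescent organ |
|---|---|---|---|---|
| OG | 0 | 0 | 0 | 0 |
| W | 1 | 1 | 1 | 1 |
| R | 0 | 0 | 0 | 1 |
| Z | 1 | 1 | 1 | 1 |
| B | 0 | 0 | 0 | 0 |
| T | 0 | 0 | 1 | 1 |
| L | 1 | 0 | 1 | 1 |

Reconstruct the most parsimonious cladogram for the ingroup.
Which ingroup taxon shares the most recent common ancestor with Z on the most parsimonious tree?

W

The outgroup has state '0' for every character, so '1' is the derived state throughout.
calcified operculum: derived state '1' in L, W, and Z only — synapomorphy for {L, W, Z}.
Only W and Z show the derived state '1' for prehensile tail, supporting them as a clade.
keeled scales (derived state '1') is shared by L, T, W, and Z — a synapomorphy uniting that clade.
Only L, R, T, W, and Z show the derived state '1' for bioluminescent organ, supporting them as a clade.
Most parsimonious ingroup topology: (((((W,Z),L),T),R),B).
Z and W form a cherry on this tree, so they are sister taxa.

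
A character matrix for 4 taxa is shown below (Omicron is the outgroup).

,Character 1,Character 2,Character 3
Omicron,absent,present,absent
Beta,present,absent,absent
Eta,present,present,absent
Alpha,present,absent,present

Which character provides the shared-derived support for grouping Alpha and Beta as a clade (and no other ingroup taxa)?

Character polarity is set by the outgroup: the derived state is whichever differs from the outgroup's state, so for Character 2 the derived state is 'absent', and for the remaining characters it is 'present'.
Character 1 (derived state 'present') is shared by all ingroup taxa — unites the whole ingroup.
Character 2 (derived state 'absent') is shared by Alpha and Beta — a synapomorphy uniting that clade.
Character 3: derived state 'present' in Alpha only — an autapomorphy, so it tells us nothing about relationships among taxa.
Most parsimonious ingroup topology: ((Beta,Alpha),Eta).
The clade {Alpha, Beta} is supported by Character 2: its derived state 'absent' occurs in exactly those taxa and in no other taxon (including the outgroup).

Character 2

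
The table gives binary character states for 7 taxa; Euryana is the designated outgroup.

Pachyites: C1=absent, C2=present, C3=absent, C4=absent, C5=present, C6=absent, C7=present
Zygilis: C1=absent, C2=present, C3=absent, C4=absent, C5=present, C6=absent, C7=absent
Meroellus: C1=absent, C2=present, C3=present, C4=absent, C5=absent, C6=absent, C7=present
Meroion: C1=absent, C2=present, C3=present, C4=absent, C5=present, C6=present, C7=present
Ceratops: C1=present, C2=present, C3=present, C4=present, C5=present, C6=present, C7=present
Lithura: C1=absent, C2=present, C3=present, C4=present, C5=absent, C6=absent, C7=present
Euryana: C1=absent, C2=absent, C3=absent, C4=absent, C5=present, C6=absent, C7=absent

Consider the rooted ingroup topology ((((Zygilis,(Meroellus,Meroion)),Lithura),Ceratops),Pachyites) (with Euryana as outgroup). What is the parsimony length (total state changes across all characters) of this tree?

Map each character onto ((((Zygilis,(Meroellus,Meroion)),Lithura),Ceratops),Pachyites) (rooted by Euryana) and count the minimum state changes it requires (Fitch parsimony):
C1: 1; C2: 1; C3: 2; C4: 2; C5: 2; C6: 2; C7: 2.
Total tree length = 12.

12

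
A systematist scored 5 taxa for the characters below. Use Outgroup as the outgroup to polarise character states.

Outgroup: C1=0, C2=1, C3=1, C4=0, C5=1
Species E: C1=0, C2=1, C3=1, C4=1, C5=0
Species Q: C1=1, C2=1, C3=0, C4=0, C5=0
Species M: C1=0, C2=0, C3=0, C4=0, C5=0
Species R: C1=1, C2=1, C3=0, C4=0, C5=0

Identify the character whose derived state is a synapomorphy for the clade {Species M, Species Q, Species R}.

Character polarity is set by the outgroup: the derived state is whichever differs from the outgroup's state, so for C2, C3, C5 the derived state is '0', and for the remaining characters it is '1'.
C1 (derived state '1') is shared by Species Q and Species R — a synapomorphy uniting that clade.
C2 (derived state '0') is unique to Species M (autapomorphy; uninformative for grouping).
C3: derived state '0' in Species M, Species Q, and Species R only — synapomorphy for {Species M, Species Q, Species R}.
C4: derived state '1' in Species E only — an autapomorphy, so it tells us nothing about relationships among taxa.
C5 (derived state '0') is shared by all ingroup taxa — unites the whole ingroup.
Most parsimonious ingroup topology: (Species E,((Species Q,Species R),Species M)).
The clade {Species M, Species Q, Species R} is supported by C3: its derived state '0' occurs in exactly those taxa and in no other taxon (including the outgroup).

C3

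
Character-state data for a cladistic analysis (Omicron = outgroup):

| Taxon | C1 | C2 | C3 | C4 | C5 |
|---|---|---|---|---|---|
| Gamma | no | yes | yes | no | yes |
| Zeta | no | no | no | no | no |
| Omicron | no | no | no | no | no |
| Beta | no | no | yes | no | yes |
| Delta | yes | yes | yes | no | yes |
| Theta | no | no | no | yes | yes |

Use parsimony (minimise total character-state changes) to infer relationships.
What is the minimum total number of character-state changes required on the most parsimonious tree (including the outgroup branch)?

The outgroup has state 'no' for every character, so 'yes' is the derived state throughout.
C1: derived state 'yes' in Delta only — an autapomorphy, so it tells us nothing about relationships among taxa.
C2 (derived state 'yes') is shared by Delta and Gamma — a synapomorphy uniting that clade.
C3: derived state 'yes' in Beta, Delta, and Gamma only — synapomorphy for {Beta, Delta, Gamma}.
C4: derived state 'yes' in Theta only — an autapomorphy, so it tells us nothing about relationships among taxa.
C5: derived state 'yes' in Beta, Delta, Gamma, and Theta only — synapomorphy for {Beta, Delta, Gamma, Theta}.
Most parsimonious ingroup topology: ((((Gamma,Delta),Beta),Theta),Zeta).
Changes per character on this tree: C1: 1; C2: 1; C3: 1; C4: 1; C5: 1.
Total = 5.

5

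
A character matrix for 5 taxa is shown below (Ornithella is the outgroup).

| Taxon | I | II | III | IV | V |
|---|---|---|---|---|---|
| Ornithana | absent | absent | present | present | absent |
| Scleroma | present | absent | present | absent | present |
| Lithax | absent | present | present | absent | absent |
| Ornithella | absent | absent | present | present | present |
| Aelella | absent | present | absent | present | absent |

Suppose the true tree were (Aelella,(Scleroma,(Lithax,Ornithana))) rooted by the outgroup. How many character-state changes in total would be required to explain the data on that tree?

8

Map each character onto (Aelella,(Scleroma,(Lithax,Ornithana))) (rooted by Ornithella) and count the minimum state changes it requires (Fitch parsimony):
I: 1; II: 2; III: 1; IV: 2; V: 2.
Total tree length = 8.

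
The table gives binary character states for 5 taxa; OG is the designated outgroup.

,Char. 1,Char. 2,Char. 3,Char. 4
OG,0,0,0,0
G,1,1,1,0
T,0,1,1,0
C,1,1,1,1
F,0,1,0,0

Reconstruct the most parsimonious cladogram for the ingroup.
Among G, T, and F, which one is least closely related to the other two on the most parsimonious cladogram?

F

The outgroup has state '0' for every character, so '1' is the derived state throughout.
Char. 1 (derived state '1') is shared by C and G — a synapomorphy uniting that clade.
Char. 2 (derived state '1') is shared by all ingroup taxa — unites the whole ingroup.
Char. 3 (derived state '1') is shared by C, G, and T — a synapomorphy uniting that clade.
Char. 4 (derived state '1') is unique to C (autapomorphy; uninformative for grouping).
Most parsimonious ingroup topology: (((G,C),T),F).
G and T share a more recent common ancestor with each other than either does with F, so F is the least closely related of the three.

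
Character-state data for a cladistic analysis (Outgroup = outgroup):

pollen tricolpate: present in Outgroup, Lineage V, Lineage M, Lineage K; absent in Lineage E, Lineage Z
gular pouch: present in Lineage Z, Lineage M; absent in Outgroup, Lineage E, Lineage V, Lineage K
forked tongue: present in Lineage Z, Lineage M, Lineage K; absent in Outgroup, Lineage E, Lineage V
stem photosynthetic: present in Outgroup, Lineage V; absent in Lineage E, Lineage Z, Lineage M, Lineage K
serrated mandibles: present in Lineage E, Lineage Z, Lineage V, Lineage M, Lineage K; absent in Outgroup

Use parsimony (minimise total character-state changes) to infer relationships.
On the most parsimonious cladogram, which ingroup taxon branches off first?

Character polarity is set by the outgroup: the derived state is whichever differs from the outgroup's state, so for pollen tricolpate, stem photosynthetic the derived state is 'absent', and for the remaining characters it is 'present'.
pollen tricolpate groups Lineage E and Lineage Z, which is incompatible with the clades supported by the remaining characters; treating it as convergent (homoplasy) costs fewer steps than any alternative tree.
Only Lineage M and Lineage Z show the derived state 'present' for gular pouch, supporting them as a clade.
forked tongue: derived state 'present' in Lineage K, Lineage M, and Lineage Z only — synapomorphy for {Lineage K, Lineage M, Lineage Z}.
stem photosynthetic: derived state 'absent' in Lineage E, Lineage K, Lineage M, and Lineage Z only — synapomorphy for {Lineage E, Lineage K, Lineage M, Lineage Z}.
serrated mandibles (derived state 'present') is shared by all ingroup taxa — unites the whole ingroup.
Most parsimonious ingroup topology: ((Lineage E,((Lineage Z,Lineage M),Lineage K)),Lineage V).
Lineage V is sister to the clade containing all other ingroup taxa, so it is the earliest-diverging (most basal) ingroup lineage.

Lineage V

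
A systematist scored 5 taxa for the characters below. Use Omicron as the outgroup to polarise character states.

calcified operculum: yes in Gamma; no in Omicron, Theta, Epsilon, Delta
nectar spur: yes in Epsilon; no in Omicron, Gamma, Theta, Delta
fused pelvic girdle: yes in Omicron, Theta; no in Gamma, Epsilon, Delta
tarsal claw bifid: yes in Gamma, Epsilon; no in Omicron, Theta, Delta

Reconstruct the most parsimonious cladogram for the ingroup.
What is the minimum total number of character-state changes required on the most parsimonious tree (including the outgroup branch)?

Character polarity is set by the outgroup: the derived state is whichever differs from the outgroup's state, so for fused pelvic girdle the derived state is 'no', and for the remaining characters it is 'yes'.
calcified operculum: derived state 'yes' in Gamma only — an autapomorphy, so it tells us nothing about relationships among taxa.
nectar spur (derived state 'yes') is unique to Epsilon (autapomorphy; uninformative for grouping).
fused pelvic girdle: derived state 'no' in Delta, Epsilon, and Gamma only — synapomorphy for {Delta, Epsilon, Gamma}.
tarsal claw bifid: derived state 'yes' in Epsilon and Gamma only — synapomorphy for {Epsilon, Gamma}.
Most parsimonious ingroup topology: (((Gamma,Epsilon),Delta),Theta).
Changes per character on this tree: calcified operculum: 1; nectar spur: 1; fused pelvic girdle: 1; tarsal claw bifid: 1.
Total = 4.

4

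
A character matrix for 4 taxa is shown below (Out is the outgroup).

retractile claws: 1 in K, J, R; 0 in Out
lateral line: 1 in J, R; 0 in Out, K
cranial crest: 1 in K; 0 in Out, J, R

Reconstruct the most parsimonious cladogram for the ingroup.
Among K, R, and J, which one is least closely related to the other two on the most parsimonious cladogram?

K

The outgroup has state '0' for every character, so '1' is the derived state throughout.
All ingroup taxa share the derived state '1' for retractile claws; it defines the ingroup but does not resolve relationships within it.
Only J and R show the derived state '1' for lateral line, supporting them as a clade.
cranial crest: derived state '1' in K only — an autapomorphy, so it tells us nothing about relationships among taxa.
Most parsimonious ingroup topology: (K,(J,R)).
J and R share a more recent common ancestor with each other than either does with K, so K is the least closely related of the three.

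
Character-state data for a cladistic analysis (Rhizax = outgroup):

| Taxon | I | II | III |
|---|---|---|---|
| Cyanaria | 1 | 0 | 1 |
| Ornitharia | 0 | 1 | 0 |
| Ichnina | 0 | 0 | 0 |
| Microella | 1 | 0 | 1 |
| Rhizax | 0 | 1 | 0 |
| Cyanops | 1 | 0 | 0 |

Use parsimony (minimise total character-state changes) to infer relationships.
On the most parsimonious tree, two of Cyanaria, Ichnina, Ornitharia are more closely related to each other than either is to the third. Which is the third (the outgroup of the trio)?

Character polarity is set by the outgroup: the derived state is whichever differs from the outgroup's state, so for II the derived state is '0', and for the remaining characters it is '1'.
I (derived state '1') is shared by Cyanaria, Cyanops, and Microella — a synapomorphy uniting that clade.
II (derived state '0') is shared by Cyanaria, Cyanops, Ichnina, and Microella — a synapomorphy uniting that clade.
Only Cyanaria and Microella show the derived state '1' for III, supporting them as a clade.
Most parsimonious ingroup topology: ((((Cyanaria,Microella),Cyanops),Ichnina),Ornitharia).
Ichnina and Cyanaria share a more recent common ancestor with each other than either does with Ornitharia, so Ornitharia is the least closely related of the three.

Ornitharia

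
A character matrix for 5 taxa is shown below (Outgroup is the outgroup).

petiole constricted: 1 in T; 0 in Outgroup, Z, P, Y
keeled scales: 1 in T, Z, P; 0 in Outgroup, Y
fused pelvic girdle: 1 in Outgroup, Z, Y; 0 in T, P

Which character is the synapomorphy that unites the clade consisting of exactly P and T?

fused pelvic girdle

Character polarity is set by the outgroup: the derived state is whichever differs from the outgroup's state, so for fused pelvic girdle the derived state is '0', and for the remaining characters it is '1'.
petiole constricted (derived state '1') is unique to T (autapomorphy; uninformative for grouping).
Only P, T, and Z show the derived state '1' for keeled scales, supporting them as a clade.
fused pelvic girdle (derived state '0') is shared by P and T — a synapomorphy uniting that clade.
Most parsimonious ingroup topology: (((T,P),Z),Y).
The clade {P, T} is supported by fused pelvic girdle: its derived state '0' occurs in exactly those taxa and in no other taxon (including the outgroup).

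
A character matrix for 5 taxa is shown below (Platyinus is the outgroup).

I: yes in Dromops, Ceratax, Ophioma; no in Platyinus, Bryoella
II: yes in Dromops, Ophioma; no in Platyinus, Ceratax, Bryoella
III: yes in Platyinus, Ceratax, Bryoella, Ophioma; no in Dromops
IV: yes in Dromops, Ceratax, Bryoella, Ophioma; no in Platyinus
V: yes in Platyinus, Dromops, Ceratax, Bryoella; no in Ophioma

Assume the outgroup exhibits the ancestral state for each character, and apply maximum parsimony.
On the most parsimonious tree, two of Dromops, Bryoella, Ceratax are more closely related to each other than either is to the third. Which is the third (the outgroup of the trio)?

Character polarity is set by the outgroup: the derived state is whichever differs from the outgroup's state, so for III, V the derived state is 'no', and for the remaining characters it is 'yes'.
I (derived state 'yes') is shared by Ceratax, Dromops, and Ophioma — a synapomorphy uniting that clade.
II (derived state 'yes') is shared by Dromops and Ophioma — a synapomorphy uniting that clade.
III (derived state 'no') is unique to Dromops (autapomorphy; uninformative for grouping).
IV (derived state 'yes') is shared by all ingroup taxa — unites the whole ingroup.
V: derived state 'no' in Ophioma only — an autapomorphy, so it tells us nothing about relationships among taxa.
Most parsimonious ingroup topology: (((Dromops,Ophioma),Ceratax),Bryoella).
Ceratax and Dromops share a more recent common ancestor with each other than either does with Bryoella, so Bryoella is the least closely related of the three.

Bryoella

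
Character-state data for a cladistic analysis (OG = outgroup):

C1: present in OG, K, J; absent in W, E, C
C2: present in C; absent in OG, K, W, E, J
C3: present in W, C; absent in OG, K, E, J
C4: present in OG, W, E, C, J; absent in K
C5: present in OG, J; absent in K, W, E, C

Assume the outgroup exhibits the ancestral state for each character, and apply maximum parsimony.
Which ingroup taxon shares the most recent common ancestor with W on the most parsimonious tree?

C

Character polarity is set by the outgroup: the derived state is whichever differs from the outgroup's state, so for C1, C4, C5 the derived state is 'absent', and for the remaining characters it is 'present'.
C1 (derived state 'absent') is shared by C, E, and W — a synapomorphy uniting that clade.
C2: derived state 'present' in C only — an autapomorphy, so it tells us nothing about relationships among taxa.
Only C and W show the derived state 'present' for C3, supporting them as a clade.
C4 (derived state 'absent') is unique to K (autapomorphy; uninformative for grouping).
C5: derived state 'absent' in C, E, K, and W only — synapomorphy for {C, E, K, W}.
Most parsimonious ingroup topology: (((E,(C,W)),K),J).
W and C form a cherry on this tree, so they are sister taxa.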